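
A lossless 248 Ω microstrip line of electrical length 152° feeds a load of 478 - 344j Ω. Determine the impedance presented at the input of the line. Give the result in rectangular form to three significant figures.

Z_in ≈ 548 + j326 Ω

tan(βl) = tan(152°) = -0.532
Z_in = Z_0·(Z_L + jZ_0·tanβl)/(Z_0 + jZ_L·tanβl)
     = 248·(478 − j476)/(65.1 − j254)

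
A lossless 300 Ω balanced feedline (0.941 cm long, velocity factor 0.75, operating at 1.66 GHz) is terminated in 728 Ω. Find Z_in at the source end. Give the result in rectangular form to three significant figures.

λ = v/f = 0.75·c / 1.66 GHz = 0.136 m
βl = 2π·l/λ = 2π × 0.0694 = 25°
tan(βl) = tan(25°) = 0.466
Z_in = Z_0·(Z_L + jZ_0·tanβl)/(Z_0 + jZ_L·tanβl)
     = 300·(728 + j140)/(300 + j339)

Z_in ≈ 389 − j300 Ω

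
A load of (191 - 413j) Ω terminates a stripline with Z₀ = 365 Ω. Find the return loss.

RL ≈ 3.78 dB

Γ = (-174 − j413)/(556 − j413), |Γ| = 0.647
RL = −20·log₁₀|Γ| = −20·log₁₀(0.647)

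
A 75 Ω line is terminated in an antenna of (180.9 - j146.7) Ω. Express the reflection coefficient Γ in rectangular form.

Γ = (Z_L − Z_0)/(Z_L + Z_0) = (105.9 − j146.7)/(255.9 − j146.7)

Γ ≈ 0.559 − j0.253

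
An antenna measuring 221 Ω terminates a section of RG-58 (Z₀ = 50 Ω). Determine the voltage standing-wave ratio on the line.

For a purely resistive load, VSWR = R_L/Z_0 or Z_0/R_L (whichever > 1) = 221/50

VSWR ≈ 4.42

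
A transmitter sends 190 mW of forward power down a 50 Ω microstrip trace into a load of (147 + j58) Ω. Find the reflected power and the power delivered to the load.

|Γ| = |(97 + j58)/(197 + j58)| = 0.55
|Γ|² = 0.303
P_refl = |Γ|²·P_inc = 57.5 mW, P_del = (1 − |Γ|²)·P_inc = 132 mW

P_reflected ≈ 57.5 mW; P_delivered ≈ 132 mW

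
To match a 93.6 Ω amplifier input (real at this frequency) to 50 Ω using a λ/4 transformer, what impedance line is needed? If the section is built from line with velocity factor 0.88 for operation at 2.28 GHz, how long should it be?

Z_qwt = √(Z_0·R_L) = √(50 × 93.6) = √4680
λ = 0.88·c/f = 0.116 m, so l = λ/4 = 0.0289 m

Z_qwt ≈ 68.4 Ω; length ≈ 2.89 cm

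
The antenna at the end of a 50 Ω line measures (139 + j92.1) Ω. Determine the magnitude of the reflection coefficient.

Γ = (Z_L − Z_0)/(Z_L + Z_0) = (89 + j92.1)/(189 + j92.1)
|Γ| = 128/210

|Γ| ≈ 0.609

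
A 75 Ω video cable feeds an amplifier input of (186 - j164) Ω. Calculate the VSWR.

Γ = (Z_L − Z_0)/(Z_L + Z_0) = (111 − j164)/(261 − j164)
|Γ| = 198/308 = 0.642
VSWR = (1 + |Γ|)/(1 − |Γ|) = 1.64/0.358

VSWR ≈ 4.59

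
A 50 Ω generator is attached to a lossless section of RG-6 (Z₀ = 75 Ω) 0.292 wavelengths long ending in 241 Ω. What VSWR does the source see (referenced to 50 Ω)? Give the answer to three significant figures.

βl = 2π × 0.292 = 105°
tan(βl) = -3.7
Z_in = Z_0·(Z_L + jZ_0·tanβl)/(Z_0 + jZ_L·tanβl) = 24.9 + j18.2 Ω
Γ_s = (Z_in − Z_s)/(Z_in + Z_s) = (-25.1 + j18.2)/(74.9 + j18.2), |Γ_s| = 0.403
VSWR = (1 + |Γ_s|)/(1 − |Γ_s|)

VSWR ≈ 2.35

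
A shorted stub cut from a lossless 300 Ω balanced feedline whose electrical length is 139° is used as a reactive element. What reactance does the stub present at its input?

tan(βl) = -0.869
For a shorted stub, Z_in = jZ_0·tan(βl)

X_in ≈ -261 Ω (capacitive)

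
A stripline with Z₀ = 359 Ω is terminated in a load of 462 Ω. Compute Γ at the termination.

Γ = (Z_L − Z_0)/(Z_L + Z_0) = (462 − 359)/(462 + 359) = 103/821

Γ = 0.125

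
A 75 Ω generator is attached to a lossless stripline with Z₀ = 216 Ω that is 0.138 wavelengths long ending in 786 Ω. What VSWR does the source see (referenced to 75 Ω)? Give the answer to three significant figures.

VSWR ≈ 5.44

βl = 2π × 0.138 = 49.7°
tan(βl) = 1.18
Z_in = Z_0·(Z_L + jZ_0·tanβl)/(Z_0 + jZ_L·tanβl) = 96.8 − j161 Ω
Γ_s = (Z_in − Z_s)/(Z_in + Z_s) = (21.8 − j161)/(172 − j161), |Γ_s| = 0.689
VSWR = (1 + |Γ_s|)/(1 − |Γ_s|)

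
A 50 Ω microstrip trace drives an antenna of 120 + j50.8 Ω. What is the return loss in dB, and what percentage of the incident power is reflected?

Γ = (70 + j50.8)/(170 + j50.8), |Γ| = 0.487
RL = −20·log₁₀(0.487) = 6.24 dB
P_refl/P_inc = |Γ|² = 0.238

RL ≈ 6.24 dB; 23.8% of incident power reflected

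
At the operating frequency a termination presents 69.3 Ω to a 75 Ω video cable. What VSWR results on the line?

VSWR ≈ 1.08

For a purely resistive load, VSWR = R_L/Z_0 or Z_0/R_L (whichever > 1) = 75/69.3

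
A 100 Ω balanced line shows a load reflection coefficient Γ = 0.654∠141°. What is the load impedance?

Z_L = Z_0·(1 + Γ)/(1 − Γ) = 100·(0.492 + j0.412)/(1.51 − j0.412)

Z_L ≈ 23.4 + j33.7 Ω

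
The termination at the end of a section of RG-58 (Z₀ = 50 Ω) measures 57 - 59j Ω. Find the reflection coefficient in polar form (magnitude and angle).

Γ ≈ 0.486 ∠ -54.4°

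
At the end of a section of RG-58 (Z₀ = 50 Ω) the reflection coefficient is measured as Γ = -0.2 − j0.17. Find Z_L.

Z_L ≈ 31.7 − j11.6 Ω

Z_L = Z_0·(1 + Γ)/(1 − Γ) = 50·(0.8 − j0.17)/(1.2 + j0.17)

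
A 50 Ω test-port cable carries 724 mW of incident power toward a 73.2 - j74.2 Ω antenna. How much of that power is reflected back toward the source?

P_reflected ≈ 212 mW

|Γ| = |(23.2 − j74.2)/(123.2 − j74.2)| = 0.541
|Γ|² = 0.292
P_refl = |Γ|²·P_inc = 212 mW, P_del = (1 − |Γ|²)·P_inc = 512 mW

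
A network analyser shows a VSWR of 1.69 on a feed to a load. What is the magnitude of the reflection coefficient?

|Γ| = (S − 1)/(S + 1) = (1.69 − 1)/(1.69 + 1) = 0.69/2.69

|Γ| ≈ 0.257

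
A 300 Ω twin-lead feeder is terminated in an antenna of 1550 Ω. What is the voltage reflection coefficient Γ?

Γ = 0.676

Γ = (Z_L − Z_0)/(Z_L + Z_0) = (1550 − 300)/(1550 + 300) = 1250/1850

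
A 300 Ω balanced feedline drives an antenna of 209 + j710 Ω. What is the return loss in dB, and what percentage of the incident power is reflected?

Γ = (-91 + j710)/(509 + j710), |Γ| = 0.819
RL = −20·log₁₀(0.819) = 1.73 dB
P_refl/P_inc = |Γ|² = 0.671

RL ≈ 1.73 dB; 67.1% of incident power reflected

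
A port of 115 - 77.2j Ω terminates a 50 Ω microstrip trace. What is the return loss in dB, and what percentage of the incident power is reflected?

Γ = (65 − j77.2)/(165 − j77.2), |Γ| = 0.554
RL = −20·log₁₀(0.554) = 5.13 dB
P_refl/P_inc = |Γ|² = 0.307

RL ≈ 5.13 dB; 30.7% of incident power reflected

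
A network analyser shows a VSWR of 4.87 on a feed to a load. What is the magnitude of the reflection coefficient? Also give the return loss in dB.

|Γ| ≈ 0.659; return loss ≈ 3.62 dB

|Γ| = (S − 1)/(S + 1) = (4.87 − 1)/(4.87 + 1) = 3.87/5.87
RL = −20·log₁₀|Γ| = −20·log₁₀(0.659)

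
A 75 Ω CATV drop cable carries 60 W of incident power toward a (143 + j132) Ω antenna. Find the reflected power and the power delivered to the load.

|Γ| = |(68 + j132)/(218 + j132)| = 0.583
|Γ|² = 0.339
P_refl = |Γ|²·P_inc = 20.4 W, P_del = (1 − |Γ|²)·P_inc = 39.6 W

P_reflected ≈ 20.4 W; P_delivered ≈ 39.6 W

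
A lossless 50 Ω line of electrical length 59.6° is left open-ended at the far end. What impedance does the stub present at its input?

tan(βl) = 1.7
For an open-ended stub, Z_in = −jZ_0·cot(βl) = −jZ_0/tan(βl)

Z_in ≈ −j29.3 Ω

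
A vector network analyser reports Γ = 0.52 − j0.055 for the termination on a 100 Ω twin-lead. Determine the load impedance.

Z_L ≈ 311 − j47.1 Ω

Z_L = Z_0·(1 + Γ)/(1 − Γ) = 100·(1.52 − j0.055)/(0.48 + j0.055)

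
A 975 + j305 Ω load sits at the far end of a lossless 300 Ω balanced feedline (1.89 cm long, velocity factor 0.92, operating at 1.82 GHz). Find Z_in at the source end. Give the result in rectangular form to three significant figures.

λ = v/f = 0.92·c / 1.82 GHz = 0.152 m
βl = 2π·l/λ = 2π × 0.125 = 44.9°
tan(βl) = tan(44.9°) = 0.995
Z_in = Z_0·(Z_L + jZ_0·tanβl)/(Z_0 + jZ_L·tanβl)
     = 300·(975 + j604)/(-3.59 + j970)

Z_in ≈ 185 − j302 Ω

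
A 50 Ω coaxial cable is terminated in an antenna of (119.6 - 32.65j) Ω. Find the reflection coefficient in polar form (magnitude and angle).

Γ = (Z_L − Z_0)/(Z_L + Z_0) = (69.6 − j32.65)/(169.6 − j32.65)
|Γ| = 76.9/173 = 0.445

Γ ≈ 0.445 ∠ -14.2°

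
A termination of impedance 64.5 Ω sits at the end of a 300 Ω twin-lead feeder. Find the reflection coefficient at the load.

Γ = (Z_L − Z_0)/(Z_L + Z_0) = (64.5 − 300)/(64.5 + 300) = -235.5/364.5

Γ = -0.646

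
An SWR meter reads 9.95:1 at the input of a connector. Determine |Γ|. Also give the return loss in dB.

|Γ| = (S − 1)/(S + 1) = (9.95 − 1)/(9.95 + 1) = 8.95/10.9
RL = −20·log₁₀|Γ| = −20·log₁₀(0.817)

|Γ| ≈ 0.817; return loss ≈ 1.75 dB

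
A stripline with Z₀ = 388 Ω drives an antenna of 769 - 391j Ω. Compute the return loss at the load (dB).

RL ≈ 6.99 dB

Γ = (381 − j391)/(1157 − j391), |Γ| = 0.447
RL = −20·log₁₀|Γ| = −20·log₁₀(0.447)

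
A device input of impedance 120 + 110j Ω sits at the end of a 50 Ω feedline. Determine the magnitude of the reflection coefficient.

Γ = (Z_L − Z_0)/(Z_L + Z_0) = (70 + j110)/(170 + j110)
|Γ| = 130/202

|Γ| ≈ 0.644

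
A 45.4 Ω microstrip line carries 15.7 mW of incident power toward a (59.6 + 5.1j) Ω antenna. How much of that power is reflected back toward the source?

P_reflected ≈ 0.323 mW

|Γ| = |(14.2 + j5.1)/(105 + j5.1)| = 0.144
|Γ|² = 0.0206
P_refl = |Γ|²·P_inc = 0.323 mW, P_del = (1 − |Γ|²)·P_inc = 15.4 mW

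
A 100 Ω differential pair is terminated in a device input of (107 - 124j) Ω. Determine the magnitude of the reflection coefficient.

|Γ| ≈ 0.515

Γ = (Z_L − Z_0)/(Z_L + Z_0) = (7 − j124)/(207 − j124)
|Γ| = 124/241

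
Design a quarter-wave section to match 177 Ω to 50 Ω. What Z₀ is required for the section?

Z_qwt = √(Z_0·R_L) = √(50 × 177) = √8850

Z_qwt ≈ 94.1 Ω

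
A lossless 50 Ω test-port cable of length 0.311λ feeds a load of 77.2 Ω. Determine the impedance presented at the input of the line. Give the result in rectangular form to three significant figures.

Z_in ≈ 35.2 + j11 Ω

βl = 2π × 0.311 = 112°
tan(βl) = tan(112°) = -2.48
Z_in = Z_0·(Z_L + jZ_0·tanβl)/(Z_0 + jZ_L·tanβl)
     = 50·(77.2 − j124)/(50 − j191)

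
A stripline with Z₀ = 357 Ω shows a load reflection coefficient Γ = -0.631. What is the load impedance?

Z_L = Z_0·(1 + Γ)/(1 − Γ) = 357·(0.369)/(1.63)

Z_L ≈ 80.8 Ω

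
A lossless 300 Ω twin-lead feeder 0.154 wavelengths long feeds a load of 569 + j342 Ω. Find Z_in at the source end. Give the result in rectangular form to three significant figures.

βl = 2π × 0.154 = 55.4°
tan(βl) = tan(55.4°) = 1.45
Z_in = Z_0·(Z_L + jZ_0·tanβl)/(Z_0 + jZ_L·tanβl)
     = 300·(569 + j778)/(-196 + j826)

Z_in ≈ 221 − j259 Ω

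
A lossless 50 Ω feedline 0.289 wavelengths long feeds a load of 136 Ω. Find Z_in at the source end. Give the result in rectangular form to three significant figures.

βl = 2π × 0.289 = 104°
tan(βl) = tan(104°) = -4
Z_in = Z_0·(Z_L + jZ_0·tanβl)/(Z_0 + jZ_L·tanβl)
     = 50·(136 − j200)/(50 − j544)

Z_in ≈ 19.4 + j10.7 Ω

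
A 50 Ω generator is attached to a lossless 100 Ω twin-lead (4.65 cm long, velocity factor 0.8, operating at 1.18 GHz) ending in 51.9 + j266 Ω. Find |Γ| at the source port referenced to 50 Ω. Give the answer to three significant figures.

|Γ| ≈ 0.859

λ = v/f = 0.8·c / 1.18 GHz = 0.203 m
βl = 2π·l/λ = 2π × 0.229 = 82.3°
tan(βl) = 7.4
Z_in = Z_0·(Z_L + jZ_0·tanβl)/(Z_0 + jZ_L·tanβl) = 7.95 − j52.2 Ω
Γ_s = (Z_in − Z_s)/(Z_in + Z_s) = (-42 − j52.2)/(58 − j52.2), |Γ_s| = 0.859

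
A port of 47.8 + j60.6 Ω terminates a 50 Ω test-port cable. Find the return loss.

RL ≈ 5.56 dB

Γ = (-2.2 + j60.6)/(97.8 + j60.6), |Γ| = 0.527
RL = −20·log₁₀|Γ| = −20·log₁₀(0.527)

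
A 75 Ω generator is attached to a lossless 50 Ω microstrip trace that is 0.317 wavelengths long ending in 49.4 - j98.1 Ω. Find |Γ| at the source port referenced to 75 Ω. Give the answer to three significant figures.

βl = 2π × 0.317 = 114°
tan(βl) = -2.23
Z_in = Z_0·(Z_L + jZ_0·tanβl)/(Z_0 + jZ_L·tanβl) = 18.1 + j50.2 Ω
Γ_s = (Z_in − Z_s)/(Z_in + Z_s) = (-56.9 + j50.2)/(93.1 + j50.2), |Γ_s| = 0.717

|Γ| ≈ 0.717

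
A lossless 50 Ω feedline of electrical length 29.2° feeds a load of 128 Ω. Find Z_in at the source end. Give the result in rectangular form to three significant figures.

tan(βl) = tan(29.2°) = 0.559
Z_in = Z_0·(Z_L + jZ_0·tanβl)/(Z_0 + jZ_L·tanβl)
     = 50·(128 + j27.9)/(50 + j71.5)

Z_in ≈ 55.1 − j50.9 Ω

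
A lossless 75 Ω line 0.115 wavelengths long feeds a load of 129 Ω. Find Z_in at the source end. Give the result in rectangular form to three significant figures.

Z_in ≈ 69.5 − j39.2 Ω

βl = 2π × 0.115 = 41.4°
tan(βl) = tan(41.4°) = 0.882
Z_in = Z_0·(Z_L + jZ_0·tanβl)/(Z_0 + jZ_L·tanβl)
     = 75·(129 + j66.1)/(75 + j114)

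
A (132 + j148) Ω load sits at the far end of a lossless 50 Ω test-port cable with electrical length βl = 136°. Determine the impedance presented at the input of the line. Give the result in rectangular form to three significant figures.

tan(βl) = tan(136°) = -0.966
Z_in = Z_0·(Z_L + jZ_0·tanβl)/(Z_0 + jZ_L·tanβl)
     = 50·(132 + j99.7)/(193 − j127)

Z_in ≈ 11.9 + j33.7 Ω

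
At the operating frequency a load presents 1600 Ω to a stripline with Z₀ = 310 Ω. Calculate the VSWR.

Γ = (1600 − 310)/(1600 + 310) = 0.675
VSWR = (1 + 0.675)/(1 − 0.675)

VSWR ≈ 5.16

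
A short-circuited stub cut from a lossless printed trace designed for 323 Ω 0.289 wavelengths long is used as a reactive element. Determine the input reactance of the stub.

βl = 2π × 0.289 = 104°
tan(βl) = -4
For a short-circuited stub, Z_in = jZ_0·tan(βl)

X_in ≈ -1290 Ω (capacitive)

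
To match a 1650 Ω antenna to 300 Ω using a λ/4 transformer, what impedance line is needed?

Z_qwt ≈ 704 Ω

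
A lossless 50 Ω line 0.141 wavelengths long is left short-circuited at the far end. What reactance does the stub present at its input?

X_in ≈ 61.2 Ω (inductive)

βl = 2π × 0.141 = 50.8°
tan(βl) = 1.22
For a short-circuited stub, Z_in = jZ_0·tan(βl)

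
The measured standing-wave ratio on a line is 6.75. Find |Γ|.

|Γ| = (S − 1)/(S + 1) = (6.75 − 1)/(6.75 + 1) = 5.75/7.75

|Γ| ≈ 0.742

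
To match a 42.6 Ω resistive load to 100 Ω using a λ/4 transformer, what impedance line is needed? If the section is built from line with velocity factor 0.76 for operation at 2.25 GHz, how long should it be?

Z_qwt ≈ 65.3 Ω; length ≈ 2.53 cm

Z_qwt = √(Z_0·R_L) = √(100 × 42.6) = √4260
λ = 0.76·c/f = 0.101 m, so l = λ/4 = 0.0253 m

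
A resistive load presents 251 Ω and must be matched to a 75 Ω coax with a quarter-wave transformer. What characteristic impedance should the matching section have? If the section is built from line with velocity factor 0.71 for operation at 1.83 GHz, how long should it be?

Z_qwt = √(Z_0·R_L) = √(75 × 251) = √18820
λ = 0.71·c/f = 0.116 m, so l = λ/4 = 0.0291 m

Z_qwt ≈ 137 Ω; length ≈ 2.91 cm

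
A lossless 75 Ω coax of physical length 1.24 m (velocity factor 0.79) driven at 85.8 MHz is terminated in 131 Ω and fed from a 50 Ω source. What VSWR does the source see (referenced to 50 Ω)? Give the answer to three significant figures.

VSWR ≈ 2.51

λ = v/f = 0.79·c / 85.8 MHz = 2.76 m
βl = 2π·l/λ = 2π × 0.449 = 162°
tan(βl) = -0.332
Z_in = Z_0·(Z_L + jZ_0·tanβl)/(Z_0 + jZ_L·tanβl) = 109 + j38.2 Ω
Γ_s = (Z_in − Z_s)/(Z_in + Z_s) = (58.8 + j38.2)/(159 + j38.2), |Γ_s| = 0.429
VSWR = (1 + |Γ_s|)/(1 − |Γ_s|)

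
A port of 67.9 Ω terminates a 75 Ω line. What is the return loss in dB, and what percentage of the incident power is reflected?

RL ≈ 26.1 dB; 0.247% of incident power reflected

Γ = (67.9 − 75)/(67.9 + 75) = -0.0497
RL = −20·log₁₀(0.0497) = 26.1 dB
P_refl/P_inc = |Γ|² = 0.00247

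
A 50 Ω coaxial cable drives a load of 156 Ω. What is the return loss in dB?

RL ≈ 5.77 dB

Γ = (156 − 50)/(156 + 50) = 0.515
RL = −20·log₁₀|Γ| = −20·log₁₀(0.515)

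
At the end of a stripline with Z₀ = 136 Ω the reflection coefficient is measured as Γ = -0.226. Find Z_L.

Z_L = Z_0·(1 + Γ)/(1 − Γ) = 136·(0.774)/(1.23)

Z_L ≈ 85.9 Ω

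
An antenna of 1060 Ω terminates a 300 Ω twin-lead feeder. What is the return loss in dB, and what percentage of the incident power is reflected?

RL ≈ 5.05 dB; 31.2% of incident power reflected

Γ = (1060 − 300)/(1060 + 300) = 0.559
RL = −20·log₁₀(0.559) = 5.05 dB
P_refl/P_inc = |Γ|² = 0.312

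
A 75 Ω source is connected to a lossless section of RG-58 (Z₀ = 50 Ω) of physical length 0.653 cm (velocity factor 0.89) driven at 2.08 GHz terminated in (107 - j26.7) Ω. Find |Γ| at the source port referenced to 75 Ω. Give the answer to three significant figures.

λ = v/f = 0.89·c / 2.08 GHz = 0.128 m
βl = 2π·l/λ = 2π × 0.0509 = 18.3°
tan(βl) = 0.331
Z_in = Z_0·(Z_L + jZ_0·tanβl)/(Z_0 + jZ_L·tanβl) = 62.9 − j46.5 Ω
Γ_s = (Z_in − Z_s)/(Z_in + Z_s) = (-12.1 − j46.5)/(138 − j46.5), |Γ_s| = 0.33

|Γ| ≈ 0.33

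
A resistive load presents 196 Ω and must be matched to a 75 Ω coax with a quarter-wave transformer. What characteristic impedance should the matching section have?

Z_qwt = √(Z_0·R_L) = √(75 × 196) = √14700

Z_qwt ≈ 121 Ω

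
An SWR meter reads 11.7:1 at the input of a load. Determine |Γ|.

|Γ| = (S − 1)/(S + 1) = (11.7 − 1)/(11.7 + 1) = 10.7/12.7

|Γ| ≈ 0.843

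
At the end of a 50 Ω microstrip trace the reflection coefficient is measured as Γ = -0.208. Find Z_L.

Z_L ≈ 32.8 Ω

Z_L = Z_0·(1 + Γ)/(1 − Γ) = 50·(0.792)/(1.21)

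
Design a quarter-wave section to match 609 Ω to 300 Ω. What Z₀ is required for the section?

Z_qwt = √(Z_0·R_L) = √(300 × 609) = √182700

Z_qwt ≈ 427 Ω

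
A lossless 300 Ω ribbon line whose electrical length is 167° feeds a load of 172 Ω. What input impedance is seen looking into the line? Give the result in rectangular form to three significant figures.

tan(βl) = tan(167°) = -0.231
Z_in = Z_0·(Z_L + jZ_0·tanβl)/(Z_0 + jZ_L·tanβl)
     = 300·(172 − j69.3)/(300 − j39.7)

Z_in ≈ 178 − j45.7 Ω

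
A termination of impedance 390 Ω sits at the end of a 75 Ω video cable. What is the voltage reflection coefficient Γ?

Γ = 0.677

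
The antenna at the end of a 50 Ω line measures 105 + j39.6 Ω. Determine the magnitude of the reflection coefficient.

Γ = (Z_L − Z_0)/(Z_L + Z_0) = (55 + j39.6)/(155 + j39.6)
|Γ| = 67.8/160

|Γ| ≈ 0.424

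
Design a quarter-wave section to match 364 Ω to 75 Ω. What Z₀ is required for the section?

Z_qwt = √(Z_0·R_L) = √(75 × 364) = √27300

Z_qwt ≈ 165 Ω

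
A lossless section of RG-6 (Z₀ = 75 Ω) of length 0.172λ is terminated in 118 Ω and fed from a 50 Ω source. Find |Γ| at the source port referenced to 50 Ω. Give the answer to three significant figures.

βl = 2π × 0.172 = 61.9°
tan(βl) = 1.87
Z_in = Z_0·(Z_L + jZ_0·tanβl)/(Z_0 + jZ_L·tanβl) = 54.9 − j21.4 Ω
Γ_s = (Z_in − Z_s)/(Z_in + Z_s) = (4.92 − j21.4)/(105 − j21.4), |Γ_s| = 0.205

|Γ| ≈ 0.205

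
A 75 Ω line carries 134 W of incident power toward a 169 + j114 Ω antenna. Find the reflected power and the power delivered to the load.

P_reflected ≈ 40.3 W; P_delivered ≈ 93.7 W

|Γ| = |(94 + j114)/(244 + j114)| = 0.549
|Γ|² = 0.301
P_refl = |Γ|²·P_inc = 40.3 W, P_del = (1 − |Γ|²)·P_inc = 93.7 W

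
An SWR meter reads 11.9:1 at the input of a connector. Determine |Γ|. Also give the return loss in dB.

|Γ| ≈ 0.845; return loss ≈ 1.46 dB

|Γ| = (S − 1)/(S + 1) = (11.9 − 1)/(11.9 + 1) = 10.9/12.9
RL = −20·log₁₀|Γ| = −20·log₁₀(0.845)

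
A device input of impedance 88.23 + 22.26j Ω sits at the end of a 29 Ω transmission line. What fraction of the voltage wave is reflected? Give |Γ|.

|Γ| ≈ 0.53

Γ = (Z_L − Z_0)/(Z_L + Z_0) = (59.23 + j22.26)/(117.2 + j22.26)
|Γ| = 63.3/119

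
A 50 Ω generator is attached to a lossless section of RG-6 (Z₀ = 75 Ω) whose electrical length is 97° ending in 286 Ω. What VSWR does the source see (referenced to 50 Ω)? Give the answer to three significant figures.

VSWR ≈ 2.59

tan(βl) = -8.14
Z_in = Z_0·(Z_L + jZ_0·tanβl)/(Z_0 + jZ_L·tanβl) = 19.9 + j8.57 Ω
Γ_s = (Z_in − Z_s)/(Z_in + Z_s) = (-30.1 + j8.57)/(69.9 + j8.57), |Γ_s| = 0.444
VSWR = (1 + |Γ_s|)/(1 − |Γ_s|)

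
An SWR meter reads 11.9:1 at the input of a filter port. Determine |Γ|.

|Γ| ≈ 0.845

|Γ| = (S − 1)/(S + 1) = (11.9 − 1)/(11.9 + 1) = 10.9/12.9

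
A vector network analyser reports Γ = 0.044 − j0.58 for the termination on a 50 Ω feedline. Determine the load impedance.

Z_L ≈ 26.5 − j46.4 Ω

Z_L = Z_0·(1 + Γ)/(1 − Γ) = 50·(1.04 − j0.58)/(0.956 + j0.58)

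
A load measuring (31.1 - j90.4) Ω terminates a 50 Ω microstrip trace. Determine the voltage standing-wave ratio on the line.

VSWR ≈ 7.35

Γ = (Z_L − Z_0)/(Z_L + Z_0) = (-18.9 − j90.4)/(81.1 − j90.4)
|Γ| = 92.4/121 = 0.76
VSWR = (1 + |Γ|)/(1 − |Γ|) = 1.76/0.24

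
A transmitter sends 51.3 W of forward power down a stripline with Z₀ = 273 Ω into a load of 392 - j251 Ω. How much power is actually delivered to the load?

P_delivered ≈ 43.5 W

|Γ| = |(119 − j251)/(665 − j251)| = 0.391
|Γ|² = 0.153
P_refl = |Γ|²·P_inc = 7.83 W, P_del = (1 − |Γ|²)·P_inc = 43.5 W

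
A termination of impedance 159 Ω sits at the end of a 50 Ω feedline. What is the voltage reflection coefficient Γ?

Γ = (Z_L − Z_0)/(Z_L + Z_0) = (159 − 50)/(159 + 50) = 109/209

Γ = 0.522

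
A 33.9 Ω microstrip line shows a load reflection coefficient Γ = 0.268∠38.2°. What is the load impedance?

Z_L ≈ 48.4 + j17.3 Ω

Z_L = Z_0·(1 + Γ)/(1 − Γ) = 33.9·(1.21 + j0.166)/(0.789 − j0.166)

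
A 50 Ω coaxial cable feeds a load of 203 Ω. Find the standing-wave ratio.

Γ = (203 − 50)/(203 + 50) = 0.605
VSWR = (1 + 0.605)/(1 − 0.605)

VSWR ≈ 4.06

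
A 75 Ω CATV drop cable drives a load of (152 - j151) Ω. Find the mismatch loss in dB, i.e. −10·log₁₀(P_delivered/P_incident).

mismatch loss ≈ 2.12 dB

Γ = (77 − j151)/(227 − j151), |Γ| = 0.622
|Γ|² = 0.387, so P_del/P_inc = 1 − |Γ|² = 0.613
ML = −10·log₁₀(1 − |Γ|²)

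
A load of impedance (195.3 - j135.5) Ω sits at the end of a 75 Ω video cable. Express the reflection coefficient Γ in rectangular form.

Γ ≈ 0.557 − j0.222

Γ = (Z_L − Z_0)/(Z_L + Z_0) = (120.3 − j135.5)/(270.3 − j135.5)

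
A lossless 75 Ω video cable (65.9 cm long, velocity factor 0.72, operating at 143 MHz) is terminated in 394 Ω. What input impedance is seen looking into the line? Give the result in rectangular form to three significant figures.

Z_in ≈ 78.2 + j142 Ω

λ = v/f = 0.72·c / 143 MHz = 1.51 m
βl = 2π·l/λ = 2π × 0.436 = 157°
tan(βl) = tan(157°) = -0.423
Z_in = Z_0·(Z_L + jZ_0·tanβl)/(Z_0 + jZ_L·tanβl)
     = 75·(394 − j31.7)/(75 − j167)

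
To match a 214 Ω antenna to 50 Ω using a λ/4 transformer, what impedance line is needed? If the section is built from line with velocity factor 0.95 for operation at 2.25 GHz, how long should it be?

Z_qwt = √(Z_0·R_L) = √(50 × 214) = √10700
λ = 0.95·c/f = 0.127 m, so l = λ/4 = 0.0317 m

Z_qwt ≈ 103 Ω; length ≈ 3.17 cm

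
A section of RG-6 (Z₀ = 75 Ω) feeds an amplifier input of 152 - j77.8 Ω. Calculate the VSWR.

Γ = (Z_L − Z_0)/(Z_L + Z_0) = (77 − j77.8)/(227 − j77.8)
|Γ| = 109/240 = 0.456
VSWR = (1 + |Γ|)/(1 − |Γ|) = 1.46/0.544

VSWR ≈ 2.68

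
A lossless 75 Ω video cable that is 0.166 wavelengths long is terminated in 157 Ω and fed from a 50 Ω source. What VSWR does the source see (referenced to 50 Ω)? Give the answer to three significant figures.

VSWR ≈ 1.94

βl = 2π × 0.166 = 59.8°
tan(βl) = 1.72
Z_in = Z_0·(Z_L + jZ_0·tanβl)/(Z_0 + jZ_L·tanβl) = 44.5 − j31.3 Ω
Γ_s = (Z_in − Z_s)/(Z_in + Z_s) = (-5.45 − j31.3)/(94.5 − j31.3), |Γ_s| = 0.319
VSWR = (1 + |Γ_s|)/(1 − |Γ_s|)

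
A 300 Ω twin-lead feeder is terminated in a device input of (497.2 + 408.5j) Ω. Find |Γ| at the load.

Γ = (Z_L − Z_0)/(Z_L + Z_0) = (197.2 + j408.5)/(797.2 + j408.5)
|Γ| = 454/896

|Γ| ≈ 0.506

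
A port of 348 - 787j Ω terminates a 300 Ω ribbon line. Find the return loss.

RL ≈ 2.23 dB

Γ = (48 − j787)/(648 − j787), |Γ| = 0.773
RL = −20·log₁₀|Γ| = −20·log₁₀(0.773)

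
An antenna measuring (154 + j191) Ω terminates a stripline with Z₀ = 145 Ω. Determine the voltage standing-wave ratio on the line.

Γ = (Z_L − Z_0)/(Z_L + Z_0) = (9 + j191)/(299 + j191)
|Γ| = 191/355 = 0.539
VSWR = (1 + |Γ|)/(1 − |Γ|) = 1.54/0.461

VSWR ≈ 3.34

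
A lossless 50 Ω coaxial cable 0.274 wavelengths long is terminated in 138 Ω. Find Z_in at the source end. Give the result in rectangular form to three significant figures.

βl = 2π × 0.274 = 98.6°
tan(βl) = tan(98.6°) = -6.58
Z_in = Z_0·(Z_L + jZ_0·tanβl)/(Z_0 + jZ_L·tanβl)
     = 50·(138 − j329)/(50 − j908)

Z_in ≈ 18.5 + j6.58 Ω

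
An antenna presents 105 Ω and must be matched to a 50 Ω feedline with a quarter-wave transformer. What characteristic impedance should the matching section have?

Z_qwt = √(Z_0·R_L) = √(50 × 105) = √5250

Z_qwt ≈ 72.5 Ω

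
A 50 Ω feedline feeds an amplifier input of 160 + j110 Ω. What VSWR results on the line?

VSWR ≈ 4.82

Γ = (Z_L − Z_0)/(Z_L + Z_0) = (110 + j110)/(210 + j110)
|Γ| = 156/237 = 0.656
VSWR = (1 + |Γ|)/(1 − |Γ|) = 1.66/0.344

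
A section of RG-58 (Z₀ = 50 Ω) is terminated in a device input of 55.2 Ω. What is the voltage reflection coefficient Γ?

Γ = 0.0494

Γ = (Z_L − Z_0)/(Z_L + Z_0) = (55.2 − 50)/(55.2 + 50) = 5.2/105.2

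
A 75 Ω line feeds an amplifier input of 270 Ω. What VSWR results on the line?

For a purely resistive load, VSWR = R_L/Z_0 or Z_0/R_L (whichever > 1) = 270/75

VSWR ≈ 3.6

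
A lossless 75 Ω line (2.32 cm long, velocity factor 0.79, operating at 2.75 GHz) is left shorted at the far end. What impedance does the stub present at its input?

λ = v/f = 0.79·c / 2.75 GHz = 0.0862 m
βl = 2π·l/λ = 2π × 0.269 = 96.9°
tan(βl) = -8.25
For a shorted stub, Z_in = jZ_0·tan(βl)

Z_in ≈ −j619 Ω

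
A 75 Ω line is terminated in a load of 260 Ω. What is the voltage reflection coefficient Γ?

Γ = 0.552

Γ = (Z_L − Z_0)/(Z_L + Z_0) = (260 − 75)/(260 + 75) = 185/335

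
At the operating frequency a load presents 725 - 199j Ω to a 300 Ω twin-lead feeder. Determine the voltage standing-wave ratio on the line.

VSWR ≈ 2.63

Γ = (Z_L − Z_0)/(Z_L + Z_0) = (425 − j199)/(1025 − j199)
|Γ| = 469/1040 = 0.449
VSWR = (1 + |Γ|)/(1 − |Γ|) = 1.45/0.551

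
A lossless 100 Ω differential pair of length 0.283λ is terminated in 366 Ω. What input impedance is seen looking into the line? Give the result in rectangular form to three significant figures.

Z_in ≈ 28.4 + j19.4 Ω

βl = 2π × 0.283 = 102°
tan(βl) = tan(102°) = -4.75
Z_in = Z_0·(Z_L + jZ_0·tanβl)/(Z_0 + jZ_L·tanβl)
     = 100·(366 − j475)/(100 − j1740)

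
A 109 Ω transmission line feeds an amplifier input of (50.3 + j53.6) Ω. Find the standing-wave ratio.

VSWR ≈ 2.79

Γ = (Z_L − Z_0)/(Z_L + Z_0) = (-58.7 + j53.6)/(159.3 + j53.6)
|Γ| = 79.5/168 = 0.473
VSWR = (1 + |Γ|)/(1 − |Γ|) = 1.47/0.527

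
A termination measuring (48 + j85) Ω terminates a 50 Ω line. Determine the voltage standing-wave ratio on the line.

VSWR ≈ 4.8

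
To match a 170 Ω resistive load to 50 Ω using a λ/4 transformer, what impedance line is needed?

Z_qwt ≈ 92.2 Ω

Z_qwt = √(Z_0·R_L) = √(50 × 170) = √8500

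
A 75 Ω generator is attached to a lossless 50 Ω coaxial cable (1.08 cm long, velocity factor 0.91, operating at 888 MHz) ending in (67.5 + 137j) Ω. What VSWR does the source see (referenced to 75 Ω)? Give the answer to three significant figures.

λ = v/f = 0.91·c / 888 MHz = 0.307 m
βl = 2π·l/λ = 2π × 0.0351 = 12.6°
tan(βl) = 0.224
Z_in = Z_0·(Z_L + jZ_0·tanβl)/(Z_0 + jZ_L·tanβl) = 295 + j153 Ω
Γ_s = (Z_in − Z_s)/(Z_in + Z_s) = (220 + j153)/(370 + j153), |Γ_s| = 0.669
VSWR = (1 + |Γ_s|)/(1 − |Γ_s|)

VSWR ≈ 5.04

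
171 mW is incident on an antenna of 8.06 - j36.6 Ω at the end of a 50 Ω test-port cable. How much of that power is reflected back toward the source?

|Γ| = |(-41.94 − j36.6)/(58.06 − j36.6)| = 0.811
|Γ|² = 0.658
P_refl = |Γ|²·P_inc = 112 mW, P_del = (1 − |Γ|²)·P_inc = 58.5 mW

P_reflected ≈ 112 mW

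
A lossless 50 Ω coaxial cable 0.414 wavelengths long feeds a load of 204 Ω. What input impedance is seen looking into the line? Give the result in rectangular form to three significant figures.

Z_in ≈ 39.7 + j67.1 Ω

βl = 2π × 0.414 = 149°
tan(βl) = tan(149°) = -0.6
Z_in = Z_0·(Z_L + jZ_0·tanβl)/(Z_0 + jZ_L·tanβl)
     = 50·(204 − j30)/(50 − j122)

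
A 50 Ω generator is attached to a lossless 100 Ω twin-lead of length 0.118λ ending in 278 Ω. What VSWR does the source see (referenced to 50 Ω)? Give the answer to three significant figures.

βl = 2π × 0.118 = 42.5°
tan(βl) = 0.916
Z_in = Z_0·(Z_L + jZ_0·tanβl)/(Z_0 + jZ_L·tanβl) = 68.3 − j82.4 Ω
Γ_s = (Z_in − Z_s)/(Z_in + Z_s) = (18.3 − j82.4)/(118 − j82.4), |Γ_s| = 0.585
VSWR = (1 + |Γ_s|)/(1 − |Γ_s|)

VSWR ≈ 3.82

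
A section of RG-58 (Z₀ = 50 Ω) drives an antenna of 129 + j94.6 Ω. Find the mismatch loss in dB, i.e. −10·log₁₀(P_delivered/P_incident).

Γ = (79 + j94.6)/(179 + j94.6), |Γ| = 0.609
|Γ|² = 0.371, so P_del/P_inc = 1 − |Γ|² = 0.629
ML = −10·log₁₀(1 − |Γ|²)

mismatch loss ≈ 2.01 dB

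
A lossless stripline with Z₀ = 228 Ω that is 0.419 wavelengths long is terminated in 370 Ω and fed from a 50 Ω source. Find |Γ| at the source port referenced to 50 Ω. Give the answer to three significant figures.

βl = 2π × 0.419 = 151°
tan(βl) = -0.558
Z_in = Z_0·(Z_L + jZ_0·tanβl)/(Z_0 + jZ_L·tanβl) = 267 + j114 Ω
Γ_s = (Z_in − Z_s)/(Z_in + Z_s) = (217 + j114)/(317 + j114), |Γ_s| = 0.728

|Γ| ≈ 0.728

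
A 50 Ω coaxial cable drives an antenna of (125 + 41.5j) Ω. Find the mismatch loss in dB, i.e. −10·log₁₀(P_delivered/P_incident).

mismatch loss ≈ 1.12 dB

Γ = (75 + j41.5)/(175 + j41.5), |Γ| = 0.477
|Γ|² = 0.227, so P_del/P_inc = 1 − |Γ|² = 0.773
ML = −10·log₁₀(1 − |Γ|²)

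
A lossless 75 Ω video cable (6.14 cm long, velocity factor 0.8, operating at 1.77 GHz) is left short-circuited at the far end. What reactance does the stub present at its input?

λ = v/f = 0.8·c / 1.77 GHz = 0.136 m
βl = 2π·l/λ = 2π × 0.453 = 163°
tan(βl) = -0.305
For a short-circuited stub, Z_in = jZ_0·tan(βl)

X_in ≈ -22.9 Ω (capacitive)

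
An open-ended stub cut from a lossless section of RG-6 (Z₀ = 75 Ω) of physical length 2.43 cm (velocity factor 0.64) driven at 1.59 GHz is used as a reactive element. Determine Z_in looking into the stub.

Z_in ≈ −j23.7 Ω

λ = v/f = 0.64·c / 1.59 GHz = 0.121 m
βl = 2π·l/λ = 2π × 0.201 = 72.4°
tan(βl) = 3.16
For an open-ended stub, Z_in = −jZ_0·cot(βl) = −jZ_0/tan(βl)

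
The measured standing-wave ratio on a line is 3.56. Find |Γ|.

|Γ| = (S − 1)/(S + 1) = (3.56 − 1)/(3.56 + 1) = 2.56/4.56

|Γ| ≈ 0.561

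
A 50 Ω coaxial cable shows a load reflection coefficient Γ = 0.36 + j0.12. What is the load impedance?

Z_L ≈ 101 + j28.3 Ω

Z_L = Z_0·(1 + Γ)/(1 − Γ) = 50·(1.36 + j0.12)/(0.64 − j0.12)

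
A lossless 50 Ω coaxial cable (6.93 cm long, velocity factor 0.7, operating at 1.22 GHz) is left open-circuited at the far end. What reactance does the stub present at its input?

X_in ≈ 71.2 Ω (inductive)

λ = v/f = 0.7·c / 1.22 GHz = 0.172 m
βl = 2π·l/λ = 2π × 0.403 = 145°
tan(βl) = -0.702
For an open-circuited stub, Z_in = −jZ_0·cot(βl) = −jZ_0/tan(βl)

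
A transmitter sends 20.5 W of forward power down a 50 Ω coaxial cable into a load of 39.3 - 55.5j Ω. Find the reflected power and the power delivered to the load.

P_reflected ≈ 5.92 W; P_delivered ≈ 14.6 W

|Γ| = |(-10.7 − j55.5)/(89.3 − j55.5)| = 0.538
|Γ|² = 0.289
P_refl = |Γ|²·P_inc = 5.92 W, P_del = (1 − |Γ|²)·P_inc = 14.6 W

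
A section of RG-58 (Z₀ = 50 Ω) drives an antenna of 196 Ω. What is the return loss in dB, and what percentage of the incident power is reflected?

Γ = (196 − 50)/(196 + 50) = 0.593
RL = −20·log₁₀(0.593) = 4.53 dB
P_refl/P_inc = |Γ|² = 0.352

RL ≈ 4.53 dB; 35.2% of incident power reflected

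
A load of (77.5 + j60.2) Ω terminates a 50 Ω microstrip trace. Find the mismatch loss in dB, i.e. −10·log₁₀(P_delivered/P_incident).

Γ = (27.5 + j60.2)/(127.5 + j60.2), |Γ| = 0.469
|Γ|² = 0.22, so P_del/P_inc = 1 − |Γ|² = 0.78
ML = −10·log₁₀(1 − |Γ|²)

mismatch loss ≈ 1.08 dB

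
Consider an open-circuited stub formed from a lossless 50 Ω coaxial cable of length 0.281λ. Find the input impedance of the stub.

Z_in ≈ +j9.86 Ω

βl = 2π × 0.281 = 101°
tan(βl) = -5.07
For an open-circuited stub, Z_in = −jZ_0·cot(βl) = −jZ_0/tan(βl)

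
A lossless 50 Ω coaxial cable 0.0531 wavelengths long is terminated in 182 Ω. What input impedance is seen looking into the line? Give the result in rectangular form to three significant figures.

Z_in ≈ 78.7 − j81.9 Ω

βl = 2π × 0.0531 = 19.1°
tan(βl) = tan(19.1°) = 0.347
Z_in = Z_0·(Z_L + jZ_0·tanβl)/(Z_0 + jZ_L·tanβl)
     = 50·(182 + j17.3)/(50 + j63.1)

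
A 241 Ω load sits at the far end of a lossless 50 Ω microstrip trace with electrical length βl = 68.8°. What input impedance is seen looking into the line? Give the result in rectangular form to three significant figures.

Z_in ≈ 11.9 − j18.4 Ω

tan(βl) = tan(68.8°) = 2.58
Z_in = Z_0·(Z_L + jZ_0·tanβl)/(Z_0 + jZ_L·tanβl)
     = 50·(241 + j129)/(50 + j621)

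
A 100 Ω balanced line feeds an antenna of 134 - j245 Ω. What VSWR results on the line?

Γ = (Z_L − Z_0)/(Z_L + Z_0) = (34 − j245)/(234 − j245)
|Γ| = 247/339 = 0.73
VSWR = (1 + |Γ|)/(1 − |Γ|) = 1.73/0.27

VSWR ≈ 6.41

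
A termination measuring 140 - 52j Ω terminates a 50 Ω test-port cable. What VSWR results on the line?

VSWR ≈ 3.23

Γ = (Z_L − Z_0)/(Z_L + Z_0) = (90 − j52)/(190 − j52)
|Γ| = 104/197 = 0.528
VSWR = (1 + |Γ|)/(1 − |Γ|) = 1.53/0.472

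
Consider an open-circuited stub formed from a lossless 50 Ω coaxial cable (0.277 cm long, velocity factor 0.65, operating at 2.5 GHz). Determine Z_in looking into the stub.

λ = v/f = 0.65·c / 2.5 GHz = 0.078 m
βl = 2π·l/λ = 2π × 0.0355 = 12.8°
tan(βl) = 0.227
For an open-circuited stub, Z_in = −jZ_0·cot(βl) = −jZ_0/tan(βl)

Z_in ≈ −j220 Ω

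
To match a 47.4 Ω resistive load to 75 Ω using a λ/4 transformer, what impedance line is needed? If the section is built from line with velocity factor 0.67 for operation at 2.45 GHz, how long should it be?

Z_qwt ≈ 59.6 Ω; length ≈ 2.05 cm

Z_qwt = √(Z_0·R_L) = √(75 × 47.4) = √3555
λ = 0.67·c/f = 0.082 m, so l = λ/4 = 0.0205 m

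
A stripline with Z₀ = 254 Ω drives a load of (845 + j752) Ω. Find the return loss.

Γ = (591 + j752)/(1099 + j752), |Γ| = 0.718
RL = −20·log₁₀|Γ| = −20·log₁₀(0.718)

RL ≈ 2.87 dB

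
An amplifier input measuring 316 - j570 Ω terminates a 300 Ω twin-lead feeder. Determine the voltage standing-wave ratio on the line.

Γ = (Z_L − Z_0)/(Z_L + Z_0) = (16 − j570)/(616 − j570)
|Γ| = 570/839 = 0.679
VSWR = (1 + |Γ|)/(1 − |Γ|) = 1.68/0.321

VSWR ≈ 5.24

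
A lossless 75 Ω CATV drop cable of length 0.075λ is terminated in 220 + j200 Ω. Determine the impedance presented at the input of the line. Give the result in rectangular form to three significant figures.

Z_in ≈ 117 − j175 Ω

βl = 2π × 0.075 = 27°
tan(βl) = tan(27°) = 0.51
Z_in = Z_0·(Z_L + jZ_0·tanβl)/(Z_0 + jZ_L·tanβl)
     = 75·(220 + j238)/(-26.9 + j112)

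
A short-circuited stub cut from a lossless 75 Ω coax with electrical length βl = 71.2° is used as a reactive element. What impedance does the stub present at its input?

Z_in ≈ +j220 Ω

tan(βl) = 2.94
For a short-circuited stub, Z_in = jZ_0·tan(βl)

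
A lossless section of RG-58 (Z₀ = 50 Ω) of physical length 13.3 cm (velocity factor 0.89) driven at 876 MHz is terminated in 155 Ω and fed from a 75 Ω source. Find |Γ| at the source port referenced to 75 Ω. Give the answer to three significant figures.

λ = v/f = 0.89·c / 876 MHz = 0.305 m
βl = 2π·l/λ = 2π × 0.436 = 157°
tan(βl) = -0.423
Z_in = Z_0·(Z_L + jZ_0·tanβl)/(Z_0 + jZ_L·tanβl) = 67.2 + j67 Ω
Γ_s = (Z_in − Z_s)/(Z_in + Z_s) = (-7.75 + j67)/(142 + j67), |Γ_s| = 0.429

|Γ| ≈ 0.429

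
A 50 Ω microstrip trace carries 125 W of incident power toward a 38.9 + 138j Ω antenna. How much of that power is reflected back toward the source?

|Γ| = |(-11.1 + j138)/(88.9 + j138)| = 0.843
|Γ|² = 0.711
P_refl = |Γ|²·P_inc = 88.9 W, P_del = (1 − |Γ|²)·P_inc = 36.1 W

P_reflected ≈ 88.9 W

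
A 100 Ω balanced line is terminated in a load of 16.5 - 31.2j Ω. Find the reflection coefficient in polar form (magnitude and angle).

Γ = (Z_L − Z_0)/(Z_L + Z_0) = (-83.5 − j31.2)/(116.5 − j31.2)
|Γ| = 89.1/121 = 0.739

Γ ≈ 0.739 ∠ -145°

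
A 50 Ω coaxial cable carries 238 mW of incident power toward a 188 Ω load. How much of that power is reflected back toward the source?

Γ = (188 − 50)/(188 + 50) = 0.58
|Γ|² = 0.336
P_refl = |Γ|²·P_inc = 80 mW, P_del = (1 − |Γ|²)·P_inc = 158 mW

P_reflected ≈ 80 mW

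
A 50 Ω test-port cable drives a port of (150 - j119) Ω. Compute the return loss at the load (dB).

Γ = (100 − j119)/(200 − j119), |Γ| = 0.668
RL = −20·log₁₀|Γ| = −20·log₁₀(0.668)

RL ≈ 3.51 dB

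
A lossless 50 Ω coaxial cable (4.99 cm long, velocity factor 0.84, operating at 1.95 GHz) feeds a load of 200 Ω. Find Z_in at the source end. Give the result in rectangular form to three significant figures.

λ = v/f = 0.84·c / 1.95 GHz = 0.129 m
βl = 2π·l/λ = 2π × 0.386 = 139°
tan(βl) = tan(139°) = -0.869
Z_in = Z_0·(Z_L + jZ_0·tanβl)/(Z_0 + jZ_L·tanβl)
     = 50·(200 − j43.5)/(50 − j174)

Z_in ≈ 26.8 + j49.8 Ω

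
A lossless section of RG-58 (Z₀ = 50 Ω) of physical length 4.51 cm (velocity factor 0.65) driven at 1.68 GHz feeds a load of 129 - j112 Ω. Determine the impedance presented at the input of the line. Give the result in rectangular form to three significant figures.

Z_in ≈ 40 + j75.7 Ω

λ = v/f = 0.65·c / 1.68 GHz = 0.116 m
βl = 2π·l/λ = 2π × 0.389 = 140°
tan(βl) = tan(140°) = -0.843
Z_in = Z_0·(Z_L + jZ_0·tanβl)/(Z_0 + jZ_L·tanβl)
     = 50·(129 − j154)/(-44.4 − j109)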